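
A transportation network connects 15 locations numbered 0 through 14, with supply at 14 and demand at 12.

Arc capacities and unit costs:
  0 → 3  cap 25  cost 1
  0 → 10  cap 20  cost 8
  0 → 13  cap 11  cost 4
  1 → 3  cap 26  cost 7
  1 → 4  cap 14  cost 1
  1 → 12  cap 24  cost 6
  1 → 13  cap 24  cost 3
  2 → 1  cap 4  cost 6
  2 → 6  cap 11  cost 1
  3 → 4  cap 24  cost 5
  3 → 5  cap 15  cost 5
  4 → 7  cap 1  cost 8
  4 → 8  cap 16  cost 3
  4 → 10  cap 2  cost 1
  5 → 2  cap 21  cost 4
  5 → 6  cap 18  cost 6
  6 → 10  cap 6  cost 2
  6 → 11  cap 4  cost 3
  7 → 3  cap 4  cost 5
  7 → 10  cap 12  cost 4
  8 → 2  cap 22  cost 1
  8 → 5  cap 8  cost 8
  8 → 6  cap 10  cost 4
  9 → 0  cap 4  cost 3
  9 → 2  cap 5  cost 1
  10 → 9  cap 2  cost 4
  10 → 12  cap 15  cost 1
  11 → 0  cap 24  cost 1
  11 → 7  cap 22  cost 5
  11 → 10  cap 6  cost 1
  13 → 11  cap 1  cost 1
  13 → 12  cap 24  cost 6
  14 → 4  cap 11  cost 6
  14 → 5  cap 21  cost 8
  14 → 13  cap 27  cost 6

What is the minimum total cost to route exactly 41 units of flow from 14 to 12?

Minimum cost for 41 units: 556

shortest-cost path #1: 14→4→10→12 push 2 @ unit cost 8 (adds 16)
shortest-cost path #2: 14→13→11→10→12 push 1 @ unit cost 9 (adds 9)
shortest-cost path #3: 14→13→12 push 24 @ unit cost 12 (adds 288)
shortest-cost path #4: 14→4→8→2→6→10→12 push 6 @ unit cost 14 (adds 84)
shortest-cost path #5: 14→4→8→2→6→11→10→12 push 3 @ unit cost 16 (adds 48)
shortest-cost path #6: 14→5→2→6→11→10→12 push 1 @ unit cost 18 (adds 18)
shortest-cost path #7: 14→5→2→8→4→7→10→12 push 1 @ unit cost 21 (adds 21)
shortest-cost path #8: 14→5→2→1→12 push 3 @ unit cost 24 (adds 72)
total cost = 556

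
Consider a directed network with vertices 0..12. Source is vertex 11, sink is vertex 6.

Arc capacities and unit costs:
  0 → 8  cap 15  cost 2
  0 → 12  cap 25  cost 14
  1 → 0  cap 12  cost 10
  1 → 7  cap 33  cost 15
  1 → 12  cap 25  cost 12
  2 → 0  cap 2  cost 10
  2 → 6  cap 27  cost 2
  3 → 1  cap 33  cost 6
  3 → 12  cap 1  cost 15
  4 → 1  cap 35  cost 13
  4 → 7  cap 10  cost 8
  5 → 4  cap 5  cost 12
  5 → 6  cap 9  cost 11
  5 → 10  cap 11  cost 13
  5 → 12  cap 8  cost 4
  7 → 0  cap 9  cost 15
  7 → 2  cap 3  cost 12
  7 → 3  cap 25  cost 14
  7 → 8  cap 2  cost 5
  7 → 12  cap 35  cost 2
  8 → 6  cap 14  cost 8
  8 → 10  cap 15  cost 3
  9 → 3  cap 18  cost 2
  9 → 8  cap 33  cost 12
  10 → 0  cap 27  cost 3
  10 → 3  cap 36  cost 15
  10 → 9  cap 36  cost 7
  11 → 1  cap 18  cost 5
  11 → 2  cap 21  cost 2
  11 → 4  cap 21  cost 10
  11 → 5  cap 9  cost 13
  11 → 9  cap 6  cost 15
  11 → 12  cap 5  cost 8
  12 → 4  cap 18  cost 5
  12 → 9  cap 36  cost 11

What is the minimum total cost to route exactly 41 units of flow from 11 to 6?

Minimum cost for 41 units: 575

shortest-cost path #1: 11→2→6 push 21 @ unit cost 4 (adds 84)
shortest-cost path #2: 11→5→6 push 9 @ unit cost 24 (adds 216)
shortest-cost path #3: 11→1→0→8→6 push 11 @ unit cost 25 (adds 275)
total cost = 575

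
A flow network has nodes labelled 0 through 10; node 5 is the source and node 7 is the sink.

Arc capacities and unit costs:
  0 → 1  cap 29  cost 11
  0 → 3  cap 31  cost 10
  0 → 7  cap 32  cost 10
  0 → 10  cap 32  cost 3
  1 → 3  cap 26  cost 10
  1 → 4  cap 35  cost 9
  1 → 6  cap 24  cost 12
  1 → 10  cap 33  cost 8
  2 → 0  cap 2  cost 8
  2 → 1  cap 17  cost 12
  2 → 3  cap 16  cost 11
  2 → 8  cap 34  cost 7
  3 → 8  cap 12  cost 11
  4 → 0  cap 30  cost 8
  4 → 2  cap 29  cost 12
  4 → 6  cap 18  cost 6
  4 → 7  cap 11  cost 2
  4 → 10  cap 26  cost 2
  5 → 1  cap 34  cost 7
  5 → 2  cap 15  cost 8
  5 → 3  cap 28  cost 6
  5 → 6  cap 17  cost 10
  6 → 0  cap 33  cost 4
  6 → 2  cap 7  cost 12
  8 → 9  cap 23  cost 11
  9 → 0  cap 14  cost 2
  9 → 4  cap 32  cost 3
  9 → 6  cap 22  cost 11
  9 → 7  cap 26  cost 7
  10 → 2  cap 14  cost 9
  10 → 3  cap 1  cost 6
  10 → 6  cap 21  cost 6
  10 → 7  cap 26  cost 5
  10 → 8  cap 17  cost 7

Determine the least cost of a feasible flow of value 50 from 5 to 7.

shortest-cost path #1: 5→1→4→7 push 11 @ unit cost 18 (adds 198)
shortest-cost path #2: 5→1→10→7 push 23 @ unit cost 20 (adds 460)
shortest-cost path #3: 5→6→0→10→7 push 3 @ unit cost 22 (adds 66)
shortest-cost path #4: 5→6→0→7 push 13 @ unit cost 24 (adds 312)
total cost = 1036

Minimum cost for 50 units: 1036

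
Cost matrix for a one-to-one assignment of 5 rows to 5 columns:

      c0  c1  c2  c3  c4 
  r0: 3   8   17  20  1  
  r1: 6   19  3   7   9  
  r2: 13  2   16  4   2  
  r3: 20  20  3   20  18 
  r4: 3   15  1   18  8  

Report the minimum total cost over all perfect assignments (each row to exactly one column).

optimal assignment: row0→col4 (cost 1), row1→col3 (cost 7), row2→col1 (cost 2), row3→col2 (cost 3), row4→col0 (cost 3)
total = 1 + 7 + 2 + 3 + 3 = 16

Minimum assignment cost: 16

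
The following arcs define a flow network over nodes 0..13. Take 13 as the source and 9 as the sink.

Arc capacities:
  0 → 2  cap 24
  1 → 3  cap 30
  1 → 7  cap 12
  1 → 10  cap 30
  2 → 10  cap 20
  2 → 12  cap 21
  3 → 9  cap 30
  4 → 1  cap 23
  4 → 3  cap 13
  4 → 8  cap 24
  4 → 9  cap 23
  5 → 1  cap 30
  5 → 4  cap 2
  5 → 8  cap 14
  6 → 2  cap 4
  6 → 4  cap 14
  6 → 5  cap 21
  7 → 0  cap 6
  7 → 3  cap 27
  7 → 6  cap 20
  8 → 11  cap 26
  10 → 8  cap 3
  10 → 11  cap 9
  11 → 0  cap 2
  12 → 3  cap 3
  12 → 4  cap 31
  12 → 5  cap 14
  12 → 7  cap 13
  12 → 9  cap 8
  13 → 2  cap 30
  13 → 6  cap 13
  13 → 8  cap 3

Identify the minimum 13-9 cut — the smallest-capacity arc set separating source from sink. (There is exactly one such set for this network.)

augment #1: 13→2→12→9 push 8
augment #2: 13→6→4→9 push 13
augment #3: 13→2→12→3→9 push 3
augment #4: 13→2→12→4→9 push 10
max flow = 34; residual-reachable set from 13 gives S-side
cut edges (S→T): {(2,12), (13,6)} total cap 34

Min-cut arcs: {(2,12), (13,6)} (total capacity 34)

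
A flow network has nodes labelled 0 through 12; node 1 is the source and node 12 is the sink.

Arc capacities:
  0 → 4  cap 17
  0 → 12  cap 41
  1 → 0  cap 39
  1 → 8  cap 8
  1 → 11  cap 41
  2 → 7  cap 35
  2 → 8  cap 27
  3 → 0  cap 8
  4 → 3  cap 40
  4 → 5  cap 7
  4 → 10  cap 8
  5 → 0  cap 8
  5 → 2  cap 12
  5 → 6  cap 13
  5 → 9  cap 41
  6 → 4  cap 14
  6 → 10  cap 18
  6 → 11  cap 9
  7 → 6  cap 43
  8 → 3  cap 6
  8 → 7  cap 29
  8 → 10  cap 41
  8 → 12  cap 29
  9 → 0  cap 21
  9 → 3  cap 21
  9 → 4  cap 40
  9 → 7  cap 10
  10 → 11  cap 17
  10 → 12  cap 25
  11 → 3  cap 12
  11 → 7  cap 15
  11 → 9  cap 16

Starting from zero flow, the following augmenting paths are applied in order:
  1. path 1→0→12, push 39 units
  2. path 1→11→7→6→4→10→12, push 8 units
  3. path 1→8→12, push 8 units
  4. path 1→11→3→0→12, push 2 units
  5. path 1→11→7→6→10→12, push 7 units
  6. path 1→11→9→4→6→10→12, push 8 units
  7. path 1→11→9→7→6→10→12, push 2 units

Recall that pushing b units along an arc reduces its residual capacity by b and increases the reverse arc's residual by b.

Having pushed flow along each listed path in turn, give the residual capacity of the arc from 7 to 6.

Residual capacity of (7,6): 26

after path 1 (1→0→12, push 39): res(7,6)=43
after path 2 (1→11→7→6→4→10→12, push 8): res(7,6)=35
after path 3 (1→8→12, push 8): res(7,6)=35
after path 4 (1→11→3→0→12, push 2): res(7,6)=35
after path 5 (1→11→7→6→10→12, push 7): res(7,6)=28
after path 6 (1→11→9→4→6→10→12, push 8): res(7,6)=28
after path 7 (1→11→9→7→6→10→12, push 2): res(7,6)=26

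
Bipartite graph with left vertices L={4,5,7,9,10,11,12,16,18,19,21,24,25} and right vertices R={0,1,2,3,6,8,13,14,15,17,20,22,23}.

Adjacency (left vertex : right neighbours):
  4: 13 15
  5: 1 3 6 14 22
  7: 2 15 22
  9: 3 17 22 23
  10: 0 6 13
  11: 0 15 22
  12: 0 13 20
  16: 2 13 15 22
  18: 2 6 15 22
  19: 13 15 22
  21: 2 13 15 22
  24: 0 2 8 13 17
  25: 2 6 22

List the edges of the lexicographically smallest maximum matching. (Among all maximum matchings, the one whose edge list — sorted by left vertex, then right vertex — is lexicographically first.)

Lex-smallest maximum matching: {(4,13), (5,1), (7,2), (9,3), (10,0), (11,15), (12,20), (16,22), (18,6), (24,8)}

|M| = 10 (so the lex-smallest maximum matching has 10 edges)
process left vertices in ascending order; for each, take the smallest-labelled available neighbour that still permits 10 edges overall, or leave it unmatched if none does
lex-smallest matching: {4-13, 5-1, 7-2, 9-3, 10-0, 11-15, 12-20, 16-22, 18-6, 24-8}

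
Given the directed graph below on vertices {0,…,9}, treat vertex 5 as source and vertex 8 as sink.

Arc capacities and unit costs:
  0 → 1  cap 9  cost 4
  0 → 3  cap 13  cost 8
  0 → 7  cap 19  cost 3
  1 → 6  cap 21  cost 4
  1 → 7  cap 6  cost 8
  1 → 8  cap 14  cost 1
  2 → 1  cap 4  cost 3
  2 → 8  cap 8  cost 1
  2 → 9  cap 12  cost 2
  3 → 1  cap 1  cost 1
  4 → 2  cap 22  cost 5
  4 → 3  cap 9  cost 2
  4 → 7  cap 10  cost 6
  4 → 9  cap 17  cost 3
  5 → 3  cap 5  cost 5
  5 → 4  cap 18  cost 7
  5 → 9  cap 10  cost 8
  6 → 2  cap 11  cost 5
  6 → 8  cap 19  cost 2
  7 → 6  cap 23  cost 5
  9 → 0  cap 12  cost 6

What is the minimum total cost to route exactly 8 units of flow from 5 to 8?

Minimum cost for 8 units: 98

shortest-cost path #1: 5→3→1→8 push 1 @ unit cost 7 (adds 7)
shortest-cost path #2: 5→4→2→8 push 7 @ unit cost 13 (adds 91)
total cost = 98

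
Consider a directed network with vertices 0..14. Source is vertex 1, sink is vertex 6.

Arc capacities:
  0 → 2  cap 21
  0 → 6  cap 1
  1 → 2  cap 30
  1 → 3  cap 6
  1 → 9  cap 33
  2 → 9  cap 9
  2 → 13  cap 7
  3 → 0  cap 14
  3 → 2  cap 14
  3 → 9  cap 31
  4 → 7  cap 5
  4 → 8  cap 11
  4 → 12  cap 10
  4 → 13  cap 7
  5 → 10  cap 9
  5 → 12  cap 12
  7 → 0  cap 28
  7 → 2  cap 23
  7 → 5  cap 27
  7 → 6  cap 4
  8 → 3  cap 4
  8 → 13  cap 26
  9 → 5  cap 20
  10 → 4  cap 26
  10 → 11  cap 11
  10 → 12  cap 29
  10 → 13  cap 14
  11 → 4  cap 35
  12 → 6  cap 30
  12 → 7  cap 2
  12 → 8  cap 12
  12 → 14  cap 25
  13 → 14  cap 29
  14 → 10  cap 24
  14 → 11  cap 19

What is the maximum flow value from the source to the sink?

augment #1: 1→3→0→6 bottleneck 1, total now 1
augment #2: 1→9→5→12→6 bottleneck 12, total now 13
augment #3: 1→9→5→10→12→6 bottleneck 8, total now 21
augment #4: 1→2→13→14→10→12→6 bottleneck 7, total now 28

Maximum flow value: 28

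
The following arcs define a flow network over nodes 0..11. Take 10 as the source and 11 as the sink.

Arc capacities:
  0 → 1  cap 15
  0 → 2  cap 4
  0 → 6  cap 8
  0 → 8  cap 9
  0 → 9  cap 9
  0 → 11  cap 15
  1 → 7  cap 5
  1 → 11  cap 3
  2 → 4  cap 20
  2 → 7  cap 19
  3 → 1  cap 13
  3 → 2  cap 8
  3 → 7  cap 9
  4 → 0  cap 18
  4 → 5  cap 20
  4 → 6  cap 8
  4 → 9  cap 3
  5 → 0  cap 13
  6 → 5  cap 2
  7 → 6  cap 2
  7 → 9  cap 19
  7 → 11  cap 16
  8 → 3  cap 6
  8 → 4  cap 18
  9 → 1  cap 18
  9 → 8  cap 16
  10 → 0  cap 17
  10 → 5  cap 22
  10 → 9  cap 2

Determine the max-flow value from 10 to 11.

augment #1: 10→0→11 bottleneck 15, total now 15
augment #2: 10→0→1→11 bottleneck 2, total now 17
augment #3: 10→9→1→11 bottleneck 1, total now 18
augment #4: 10→9→1→7→11 bottleneck 1, total now 19
augment #5: 10→5→0→1→7→11 bottleneck 4, total now 23
augment #6: 10→5→0→2→7→11 bottleneck 4, total now 27
augment #7: 10→5→0→8→3→7→11 bottleneck 5, total now 32

Maximum flow value: 32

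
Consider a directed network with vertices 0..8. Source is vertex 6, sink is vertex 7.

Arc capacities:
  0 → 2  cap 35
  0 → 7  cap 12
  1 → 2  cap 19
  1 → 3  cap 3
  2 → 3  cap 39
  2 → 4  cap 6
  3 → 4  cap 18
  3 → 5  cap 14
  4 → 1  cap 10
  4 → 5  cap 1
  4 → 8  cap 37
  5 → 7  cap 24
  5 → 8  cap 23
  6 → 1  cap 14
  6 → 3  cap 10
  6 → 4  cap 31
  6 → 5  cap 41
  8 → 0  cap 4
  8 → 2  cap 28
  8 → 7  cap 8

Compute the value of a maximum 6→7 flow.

augment #1: 6→5→7 bottleneck 24, total now 24
augment #2: 6→4→8→7 bottleneck 8, total now 32
augment #3: 6→4→8→0→7 bottleneck 4, total now 36

Maximum flow value: 36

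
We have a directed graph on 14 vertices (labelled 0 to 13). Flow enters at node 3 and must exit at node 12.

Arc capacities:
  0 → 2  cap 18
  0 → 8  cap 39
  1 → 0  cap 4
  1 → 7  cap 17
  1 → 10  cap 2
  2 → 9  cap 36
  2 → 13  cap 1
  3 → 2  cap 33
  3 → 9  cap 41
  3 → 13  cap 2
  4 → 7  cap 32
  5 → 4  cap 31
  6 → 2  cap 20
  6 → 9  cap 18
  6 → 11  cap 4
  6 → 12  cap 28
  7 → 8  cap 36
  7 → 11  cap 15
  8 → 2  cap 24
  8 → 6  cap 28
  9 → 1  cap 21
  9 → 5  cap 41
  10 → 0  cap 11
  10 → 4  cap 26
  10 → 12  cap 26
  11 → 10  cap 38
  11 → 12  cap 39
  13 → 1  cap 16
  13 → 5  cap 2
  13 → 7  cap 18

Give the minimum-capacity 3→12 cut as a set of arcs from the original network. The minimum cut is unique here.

Min-cut arcs: {(1,10), (7,11), (8,6)} (total capacity 45)

augment #1: 3→9→1→10→12 push 2
augment #2: 3→13→7→11→12 push 2
augment #3: 3→2→13→7→11→12 push 1
augment #4: 3→9→1→7→11→12 push 12
augment #5: 3→9→1→0→8→6→12 push 4
augment #6: 3→9→1→7→8→6→12 push 3
augment #7: 3→9→5→4→7→8→6→12 push 20
augment #8: 3→2→9→5→4→7→8→6→12 push 1
max flow = 45; residual-reachable set from 3 gives S-side
cut edges (S→T): {(1,10), (7,11), (8,6)} total cap 45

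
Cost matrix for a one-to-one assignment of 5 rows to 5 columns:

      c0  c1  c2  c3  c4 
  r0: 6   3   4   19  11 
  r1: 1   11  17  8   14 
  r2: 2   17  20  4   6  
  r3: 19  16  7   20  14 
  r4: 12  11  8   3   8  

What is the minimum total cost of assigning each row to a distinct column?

optimal assignment: row0→col1 (cost 3), row1→col0 (cost 1), row2→col4 (cost 6), row3→col2 (cost 7), row4→col3 (cost 3)
total = 3 + 1 + 6 + 7 + 3 = 20

Minimum assignment cost: 20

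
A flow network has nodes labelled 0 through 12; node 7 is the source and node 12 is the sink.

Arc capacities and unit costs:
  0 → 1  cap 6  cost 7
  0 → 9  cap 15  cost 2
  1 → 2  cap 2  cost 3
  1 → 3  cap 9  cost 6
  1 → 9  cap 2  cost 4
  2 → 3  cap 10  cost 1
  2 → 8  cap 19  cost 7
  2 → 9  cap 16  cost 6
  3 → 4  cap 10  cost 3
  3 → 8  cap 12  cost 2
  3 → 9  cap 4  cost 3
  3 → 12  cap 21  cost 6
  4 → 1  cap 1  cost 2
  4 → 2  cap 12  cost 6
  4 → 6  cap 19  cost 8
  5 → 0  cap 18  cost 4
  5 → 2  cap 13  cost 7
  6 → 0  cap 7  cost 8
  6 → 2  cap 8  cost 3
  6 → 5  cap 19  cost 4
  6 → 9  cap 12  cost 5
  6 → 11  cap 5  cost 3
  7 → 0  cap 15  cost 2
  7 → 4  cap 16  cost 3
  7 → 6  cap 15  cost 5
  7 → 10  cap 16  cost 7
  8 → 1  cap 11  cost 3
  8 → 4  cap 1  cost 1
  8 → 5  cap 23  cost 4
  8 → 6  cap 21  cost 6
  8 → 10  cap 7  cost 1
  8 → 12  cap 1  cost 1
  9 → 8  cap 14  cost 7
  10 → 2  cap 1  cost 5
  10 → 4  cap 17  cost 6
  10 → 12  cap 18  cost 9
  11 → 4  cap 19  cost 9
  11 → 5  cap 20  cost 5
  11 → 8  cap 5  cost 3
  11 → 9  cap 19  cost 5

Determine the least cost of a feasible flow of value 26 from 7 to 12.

Minimum cost for 26 units: 403

shortest-cost path #1: 7→0→9→8→12 push 1 @ unit cost 12 (adds 12)
shortest-cost path #2: 7→6→2→3→12 push 8 @ unit cost 15 (adds 120)
shortest-cost path #3: 7→4→1→2→3→12 push 1 @ unit cost 15 (adds 15)
shortest-cost path #4: 7→10→12 push 16 @ unit cost 16 (adds 256)
total cost = 403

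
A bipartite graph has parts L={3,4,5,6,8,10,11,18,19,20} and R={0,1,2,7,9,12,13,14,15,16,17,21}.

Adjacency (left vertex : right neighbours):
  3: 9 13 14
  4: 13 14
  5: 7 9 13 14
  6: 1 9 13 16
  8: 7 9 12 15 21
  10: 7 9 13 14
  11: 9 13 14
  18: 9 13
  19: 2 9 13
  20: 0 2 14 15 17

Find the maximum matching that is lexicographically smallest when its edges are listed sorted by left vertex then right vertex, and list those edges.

|M| = 8 (so the lex-smallest maximum matching has 8 edges)
process left vertices in ascending order; for each, take the smallest-labelled available neighbour that still permits 8 edges overall, or leave it unmatched if none does
lex-smallest matching: {3-9, 4-13, 5-7, 6-1, 8-12, 10-14, 19-2, 20-0}

Lex-smallest maximum matching: {(3,9), (4,13), (5,7), (6,1), (8,12), (10,14), (19,2), (20,0)}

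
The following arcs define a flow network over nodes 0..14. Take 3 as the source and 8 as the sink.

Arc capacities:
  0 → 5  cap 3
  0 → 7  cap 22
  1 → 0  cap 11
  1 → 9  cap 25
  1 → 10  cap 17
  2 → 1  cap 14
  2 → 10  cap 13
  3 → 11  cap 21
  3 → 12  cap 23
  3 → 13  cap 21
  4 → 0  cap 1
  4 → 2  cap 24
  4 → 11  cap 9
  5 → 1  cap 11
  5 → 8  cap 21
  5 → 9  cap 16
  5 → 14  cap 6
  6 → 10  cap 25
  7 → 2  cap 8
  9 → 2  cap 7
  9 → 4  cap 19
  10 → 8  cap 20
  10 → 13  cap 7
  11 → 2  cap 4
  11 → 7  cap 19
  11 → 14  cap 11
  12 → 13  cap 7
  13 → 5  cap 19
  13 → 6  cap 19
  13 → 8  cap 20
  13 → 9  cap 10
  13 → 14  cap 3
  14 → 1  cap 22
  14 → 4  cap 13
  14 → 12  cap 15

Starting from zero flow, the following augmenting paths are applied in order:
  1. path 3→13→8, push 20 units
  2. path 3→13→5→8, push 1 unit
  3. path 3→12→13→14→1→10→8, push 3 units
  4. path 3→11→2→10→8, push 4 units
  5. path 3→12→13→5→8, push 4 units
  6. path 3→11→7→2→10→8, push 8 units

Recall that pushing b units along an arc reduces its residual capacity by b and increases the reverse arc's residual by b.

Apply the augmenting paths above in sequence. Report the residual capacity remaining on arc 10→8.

after path 1 (3→13→8, push 20): res(10,8)=20
after path 2 (3→13→5→8, push 1): res(10,8)=20
after path 3 (3→12→13→14→1→10→8, push 3): res(10,8)=17
after path 4 (3→11→2→10→8, push 4): res(10,8)=13
after path 5 (3→12→13→5→8, push 4): res(10,8)=13
after path 6 (3→11→7→2→10→8, push 8): res(10,8)=5

Residual capacity of (10,8): 5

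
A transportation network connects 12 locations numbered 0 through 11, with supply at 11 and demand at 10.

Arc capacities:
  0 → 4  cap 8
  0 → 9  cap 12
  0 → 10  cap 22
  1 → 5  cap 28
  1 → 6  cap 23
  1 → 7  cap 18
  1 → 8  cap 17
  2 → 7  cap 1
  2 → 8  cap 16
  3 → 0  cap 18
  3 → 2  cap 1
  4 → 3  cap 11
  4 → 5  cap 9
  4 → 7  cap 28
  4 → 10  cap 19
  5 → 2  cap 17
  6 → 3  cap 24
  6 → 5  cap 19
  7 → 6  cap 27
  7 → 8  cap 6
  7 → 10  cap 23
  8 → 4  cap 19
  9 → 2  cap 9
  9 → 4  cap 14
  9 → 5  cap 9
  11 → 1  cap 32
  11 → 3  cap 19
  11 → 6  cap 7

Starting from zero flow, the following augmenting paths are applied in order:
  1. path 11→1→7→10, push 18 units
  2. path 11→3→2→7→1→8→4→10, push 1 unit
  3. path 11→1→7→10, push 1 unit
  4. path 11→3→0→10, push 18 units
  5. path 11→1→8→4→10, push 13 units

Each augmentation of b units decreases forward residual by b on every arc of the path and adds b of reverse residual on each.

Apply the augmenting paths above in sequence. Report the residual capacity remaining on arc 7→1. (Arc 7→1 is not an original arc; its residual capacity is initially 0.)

Residual capacity of (7,1): 18

after path 1 (11→1→7→10, push 18): res(7,1)=18
after path 2 (11→3→2→7→1→8→4→10, push 1): res(7,1)=17
after path 3 (11→1→7→10, push 1): res(7,1)=18
after path 4 (11→3→0→10, push 18): res(7,1)=18
after path 5 (11→1→8→4→10, push 13): res(7,1)=18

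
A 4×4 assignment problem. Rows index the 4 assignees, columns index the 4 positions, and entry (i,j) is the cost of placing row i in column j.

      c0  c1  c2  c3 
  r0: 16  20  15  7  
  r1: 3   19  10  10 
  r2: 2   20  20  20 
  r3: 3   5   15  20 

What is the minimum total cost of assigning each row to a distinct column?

Minimum assignment cost: 24

optimal assignment: row0→col3 (cost 7), row1→col2 (cost 10), row2→col0 (cost 2), row3→col1 (cost 5)
total = 7 + 10 + 2 + 5 = 24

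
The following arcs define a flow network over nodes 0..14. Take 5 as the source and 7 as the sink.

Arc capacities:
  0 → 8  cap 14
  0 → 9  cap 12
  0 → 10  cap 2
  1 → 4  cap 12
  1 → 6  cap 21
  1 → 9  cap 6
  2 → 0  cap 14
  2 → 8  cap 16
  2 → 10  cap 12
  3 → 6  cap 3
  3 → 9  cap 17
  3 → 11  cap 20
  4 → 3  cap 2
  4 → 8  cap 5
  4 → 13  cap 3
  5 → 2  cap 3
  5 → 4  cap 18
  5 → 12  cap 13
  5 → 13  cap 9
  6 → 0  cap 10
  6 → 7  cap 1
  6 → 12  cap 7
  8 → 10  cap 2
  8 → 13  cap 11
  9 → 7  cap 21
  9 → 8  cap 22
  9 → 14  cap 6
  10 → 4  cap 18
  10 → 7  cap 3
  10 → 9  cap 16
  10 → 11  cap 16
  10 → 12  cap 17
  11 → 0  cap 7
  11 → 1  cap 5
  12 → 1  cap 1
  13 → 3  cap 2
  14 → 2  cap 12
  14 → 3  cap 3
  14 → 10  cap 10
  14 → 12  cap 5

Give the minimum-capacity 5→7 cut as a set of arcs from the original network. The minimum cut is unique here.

Min-cut arcs: {(4,3), (5,2), (8,10), (12,1), (13,3)} (total capacity 10)

augment #1: 5→2→10→7 push 3
augment #2: 5→4→3→6→7 push 1
augment #3: 5→4→3→9→7 push 1
augment #4: 5→12→1→9→7 push 1
augment #5: 5→13→3→9→7 push 2
augment #6: 5→4→8→10→9→7 push 2
max flow = 10; residual-reachable set from 5 gives S-side
cut edges (S→T): {(4,3), (5,2), (8,10), (12,1), (13,3)} total cap 10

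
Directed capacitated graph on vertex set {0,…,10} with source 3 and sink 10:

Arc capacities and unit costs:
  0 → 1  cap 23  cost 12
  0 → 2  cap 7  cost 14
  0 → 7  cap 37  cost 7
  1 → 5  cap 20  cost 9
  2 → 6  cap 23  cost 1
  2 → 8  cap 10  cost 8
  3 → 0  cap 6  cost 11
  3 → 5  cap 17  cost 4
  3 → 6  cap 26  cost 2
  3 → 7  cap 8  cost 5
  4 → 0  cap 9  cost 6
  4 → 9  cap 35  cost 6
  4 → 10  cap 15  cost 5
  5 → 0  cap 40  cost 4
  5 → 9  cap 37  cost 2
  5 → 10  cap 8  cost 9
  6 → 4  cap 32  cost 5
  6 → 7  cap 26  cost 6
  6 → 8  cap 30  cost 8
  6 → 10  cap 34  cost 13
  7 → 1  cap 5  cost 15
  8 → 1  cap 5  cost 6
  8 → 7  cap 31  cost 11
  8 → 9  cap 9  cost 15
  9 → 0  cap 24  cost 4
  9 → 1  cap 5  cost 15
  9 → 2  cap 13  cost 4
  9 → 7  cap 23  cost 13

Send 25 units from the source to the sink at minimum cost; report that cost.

shortest-cost path #1: 3→6→4→10 push 15 @ unit cost 12 (adds 180)
shortest-cost path #2: 3→5→10 push 8 @ unit cost 13 (adds 104)
shortest-cost path #3: 3→6→10 push 2 @ unit cost 15 (adds 30)
total cost = 314

Minimum cost for 25 units: 314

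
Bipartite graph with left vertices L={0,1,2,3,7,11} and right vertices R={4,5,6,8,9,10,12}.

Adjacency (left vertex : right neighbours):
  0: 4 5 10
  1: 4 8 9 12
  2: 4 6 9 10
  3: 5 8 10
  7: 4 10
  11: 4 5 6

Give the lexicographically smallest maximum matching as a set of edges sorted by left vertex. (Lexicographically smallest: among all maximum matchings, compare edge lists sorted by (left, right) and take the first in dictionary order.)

|M| = 6 (so the lex-smallest maximum matching has 6 edges)
process left vertices in ascending order; for each, take the smallest-labelled available neighbour that still permits 6 edges overall, or leave it unmatched if none does
lex-smallest matching: {0-4, 1-8, 2-9, 3-5, 7-10, 11-6}

Lex-smallest maximum matching: {(0,4), (1,8), (2,9), (3,5), (7,10), (11,6)}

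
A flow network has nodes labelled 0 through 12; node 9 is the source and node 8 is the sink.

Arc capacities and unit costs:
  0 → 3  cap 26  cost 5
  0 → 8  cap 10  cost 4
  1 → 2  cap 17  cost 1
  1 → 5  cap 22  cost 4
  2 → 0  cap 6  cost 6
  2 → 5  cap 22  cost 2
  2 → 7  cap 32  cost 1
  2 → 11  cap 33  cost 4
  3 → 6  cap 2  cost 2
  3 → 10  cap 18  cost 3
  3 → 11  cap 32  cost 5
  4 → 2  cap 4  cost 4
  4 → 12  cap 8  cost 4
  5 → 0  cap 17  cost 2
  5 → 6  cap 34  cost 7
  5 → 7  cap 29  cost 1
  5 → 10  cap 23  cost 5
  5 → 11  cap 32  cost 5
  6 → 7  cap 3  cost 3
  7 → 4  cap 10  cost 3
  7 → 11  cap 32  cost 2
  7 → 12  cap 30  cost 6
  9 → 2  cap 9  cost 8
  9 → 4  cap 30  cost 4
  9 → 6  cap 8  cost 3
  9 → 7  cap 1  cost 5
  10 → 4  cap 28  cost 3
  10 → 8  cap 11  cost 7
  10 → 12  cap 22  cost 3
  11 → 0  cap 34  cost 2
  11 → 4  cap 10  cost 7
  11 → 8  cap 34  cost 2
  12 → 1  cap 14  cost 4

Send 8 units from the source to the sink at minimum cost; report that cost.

Minimum cost for 8 units: 91

shortest-cost path #1: 9→7→11→8 push 1 @ unit cost 9 (adds 9)
shortest-cost path #2: 9→6→7→11→8 push 3 @ unit cost 10 (adds 30)
shortest-cost path #3: 9→2→7→11→8 push 4 @ unit cost 13 (adds 52)
total cost = 91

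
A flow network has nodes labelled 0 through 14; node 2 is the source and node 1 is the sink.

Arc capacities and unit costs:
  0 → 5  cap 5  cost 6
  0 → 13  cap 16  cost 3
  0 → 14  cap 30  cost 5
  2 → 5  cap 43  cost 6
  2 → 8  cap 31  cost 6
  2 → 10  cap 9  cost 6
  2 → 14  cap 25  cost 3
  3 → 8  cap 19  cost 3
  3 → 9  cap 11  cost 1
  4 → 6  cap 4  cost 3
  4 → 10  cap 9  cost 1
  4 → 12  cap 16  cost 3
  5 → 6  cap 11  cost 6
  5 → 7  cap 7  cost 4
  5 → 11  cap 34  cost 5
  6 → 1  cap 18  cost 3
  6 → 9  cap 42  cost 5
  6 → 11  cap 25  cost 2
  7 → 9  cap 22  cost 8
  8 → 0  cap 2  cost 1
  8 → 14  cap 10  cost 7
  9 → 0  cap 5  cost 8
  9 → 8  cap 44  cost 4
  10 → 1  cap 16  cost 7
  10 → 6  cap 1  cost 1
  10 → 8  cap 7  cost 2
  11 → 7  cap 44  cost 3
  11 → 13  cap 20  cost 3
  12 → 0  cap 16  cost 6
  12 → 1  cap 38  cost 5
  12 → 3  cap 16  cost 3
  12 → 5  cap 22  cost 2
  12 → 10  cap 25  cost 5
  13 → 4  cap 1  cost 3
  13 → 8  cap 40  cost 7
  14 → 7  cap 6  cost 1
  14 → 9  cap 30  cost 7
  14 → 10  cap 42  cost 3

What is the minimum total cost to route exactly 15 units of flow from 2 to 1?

Minimum cost for 15 units: 192

shortest-cost path #1: 2→10→6→1 push 1 @ unit cost 10 (adds 10)
shortest-cost path #2: 2→10→1 push 8 @ unit cost 13 (adds 104)
shortest-cost path #3: 2→14→10→1 push 6 @ unit cost 13 (adds 78)
total cost = 192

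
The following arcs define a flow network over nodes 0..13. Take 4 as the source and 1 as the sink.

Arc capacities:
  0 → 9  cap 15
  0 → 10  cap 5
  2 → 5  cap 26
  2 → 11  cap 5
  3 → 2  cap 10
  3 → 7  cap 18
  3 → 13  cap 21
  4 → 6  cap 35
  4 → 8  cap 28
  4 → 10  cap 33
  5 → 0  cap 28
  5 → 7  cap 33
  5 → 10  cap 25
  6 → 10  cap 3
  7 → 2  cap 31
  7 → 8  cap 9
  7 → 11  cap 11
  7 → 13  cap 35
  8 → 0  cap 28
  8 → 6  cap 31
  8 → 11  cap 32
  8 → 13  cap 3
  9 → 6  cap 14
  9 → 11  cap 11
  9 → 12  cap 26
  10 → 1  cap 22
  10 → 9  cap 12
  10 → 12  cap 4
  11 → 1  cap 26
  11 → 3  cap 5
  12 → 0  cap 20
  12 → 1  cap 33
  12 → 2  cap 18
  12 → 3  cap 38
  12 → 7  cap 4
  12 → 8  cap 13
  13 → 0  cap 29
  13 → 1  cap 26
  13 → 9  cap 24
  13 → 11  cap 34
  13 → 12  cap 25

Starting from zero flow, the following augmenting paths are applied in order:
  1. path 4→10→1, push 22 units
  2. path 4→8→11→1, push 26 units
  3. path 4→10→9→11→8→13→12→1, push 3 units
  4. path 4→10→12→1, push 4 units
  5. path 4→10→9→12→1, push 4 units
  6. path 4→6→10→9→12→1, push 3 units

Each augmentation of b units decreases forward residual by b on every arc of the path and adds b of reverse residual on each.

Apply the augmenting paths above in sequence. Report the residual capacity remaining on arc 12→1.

Residual capacity of (12,1): 19

after path 1 (4→10→1, push 22): res(12,1)=33
after path 2 (4→8→11→1, push 26): res(12,1)=33
after path 3 (4→10→9→11→8→13→12→1, push 3): res(12,1)=30
after path 4 (4→10→12→1, push 4): res(12,1)=26
after path 5 (4→10→9→12→1, push 4): res(12,1)=22
after path 6 (4→6→10→9→12→1, push 3): res(12,1)=19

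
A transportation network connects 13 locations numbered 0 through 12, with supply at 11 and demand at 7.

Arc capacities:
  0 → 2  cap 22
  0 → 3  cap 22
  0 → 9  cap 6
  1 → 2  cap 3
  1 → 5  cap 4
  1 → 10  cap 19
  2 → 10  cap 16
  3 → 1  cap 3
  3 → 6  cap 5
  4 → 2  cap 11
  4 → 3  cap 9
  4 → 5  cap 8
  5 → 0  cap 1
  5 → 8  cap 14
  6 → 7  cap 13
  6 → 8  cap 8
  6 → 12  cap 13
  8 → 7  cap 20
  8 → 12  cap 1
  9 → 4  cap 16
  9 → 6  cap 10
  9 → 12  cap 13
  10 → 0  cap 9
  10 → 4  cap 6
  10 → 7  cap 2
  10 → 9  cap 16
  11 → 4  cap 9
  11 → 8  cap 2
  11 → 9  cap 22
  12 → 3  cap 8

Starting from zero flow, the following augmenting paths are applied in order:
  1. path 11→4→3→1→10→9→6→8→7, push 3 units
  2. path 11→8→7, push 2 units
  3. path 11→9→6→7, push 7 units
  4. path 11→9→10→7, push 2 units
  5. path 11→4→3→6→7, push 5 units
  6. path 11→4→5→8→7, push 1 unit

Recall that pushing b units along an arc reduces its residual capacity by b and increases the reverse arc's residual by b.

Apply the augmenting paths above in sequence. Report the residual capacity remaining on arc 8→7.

after path 1 (11→4→3→1→10→9→6→8→7, push 3): res(8,7)=17
after path 2 (11→8→7, push 2): res(8,7)=15
after path 3 (11→9→6→7, push 7): res(8,7)=15
after path 4 (11→9→10→7, push 2): res(8,7)=15
after path 5 (11→4→3→6→7, push 5): res(8,7)=15
after path 6 (11→4→5→8→7, push 1): res(8,7)=14

Residual capacity of (8,7): 14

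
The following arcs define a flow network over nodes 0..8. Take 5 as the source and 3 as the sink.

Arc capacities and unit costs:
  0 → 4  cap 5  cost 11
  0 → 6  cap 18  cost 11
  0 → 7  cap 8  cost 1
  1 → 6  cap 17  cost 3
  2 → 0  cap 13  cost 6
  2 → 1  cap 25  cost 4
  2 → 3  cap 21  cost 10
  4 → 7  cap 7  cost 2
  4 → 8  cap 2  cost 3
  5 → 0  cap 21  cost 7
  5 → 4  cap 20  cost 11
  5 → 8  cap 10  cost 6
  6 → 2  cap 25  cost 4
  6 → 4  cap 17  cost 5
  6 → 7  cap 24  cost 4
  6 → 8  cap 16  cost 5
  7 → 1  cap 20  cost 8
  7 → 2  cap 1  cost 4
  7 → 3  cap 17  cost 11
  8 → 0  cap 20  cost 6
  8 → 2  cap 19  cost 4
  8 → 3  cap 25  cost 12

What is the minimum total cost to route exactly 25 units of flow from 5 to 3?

shortest-cost path #1: 5→8→3 push 10 @ unit cost 18 (adds 180)
shortest-cost path #2: 5→0→7→3 push 8 @ unit cost 19 (adds 152)
shortest-cost path #3: 5→4→7→3 push 7 @ unit cost 24 (adds 168)
total cost = 500

Minimum cost for 25 units: 500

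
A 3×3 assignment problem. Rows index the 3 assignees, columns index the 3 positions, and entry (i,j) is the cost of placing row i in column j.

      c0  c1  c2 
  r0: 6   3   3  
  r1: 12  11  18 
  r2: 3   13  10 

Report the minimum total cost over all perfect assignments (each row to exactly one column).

optimal assignment: row0→col2 (cost 3), row1→col1 (cost 11), row2→col0 (cost 3)
total = 3 + 11 + 3 = 17

Minimum assignment cost: 17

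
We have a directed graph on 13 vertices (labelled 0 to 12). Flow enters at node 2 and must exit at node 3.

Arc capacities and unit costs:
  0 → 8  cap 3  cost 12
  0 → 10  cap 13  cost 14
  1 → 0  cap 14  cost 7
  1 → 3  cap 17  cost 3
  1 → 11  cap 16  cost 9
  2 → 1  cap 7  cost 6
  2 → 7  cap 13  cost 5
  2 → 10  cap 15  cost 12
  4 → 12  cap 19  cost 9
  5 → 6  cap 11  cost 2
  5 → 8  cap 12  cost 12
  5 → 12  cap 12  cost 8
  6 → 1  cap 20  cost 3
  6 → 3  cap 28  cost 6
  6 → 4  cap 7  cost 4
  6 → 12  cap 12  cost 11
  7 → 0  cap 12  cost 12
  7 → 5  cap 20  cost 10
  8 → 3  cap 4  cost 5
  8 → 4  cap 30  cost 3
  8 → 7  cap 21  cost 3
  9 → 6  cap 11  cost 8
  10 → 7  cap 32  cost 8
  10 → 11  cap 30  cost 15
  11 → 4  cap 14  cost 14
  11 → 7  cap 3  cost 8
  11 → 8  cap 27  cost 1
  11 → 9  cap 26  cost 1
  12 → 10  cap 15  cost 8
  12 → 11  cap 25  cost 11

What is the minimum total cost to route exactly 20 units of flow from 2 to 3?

shortest-cost path #1: 2→1→3 push 7 @ unit cost 9 (adds 63)
shortest-cost path #2: 2→7→5→6→3 push 11 @ unit cost 23 (adds 253)
shortest-cost path #3: 2→7→5→8→3 push 2 @ unit cost 32 (adds 64)
total cost = 380

Minimum cost for 20 units: 380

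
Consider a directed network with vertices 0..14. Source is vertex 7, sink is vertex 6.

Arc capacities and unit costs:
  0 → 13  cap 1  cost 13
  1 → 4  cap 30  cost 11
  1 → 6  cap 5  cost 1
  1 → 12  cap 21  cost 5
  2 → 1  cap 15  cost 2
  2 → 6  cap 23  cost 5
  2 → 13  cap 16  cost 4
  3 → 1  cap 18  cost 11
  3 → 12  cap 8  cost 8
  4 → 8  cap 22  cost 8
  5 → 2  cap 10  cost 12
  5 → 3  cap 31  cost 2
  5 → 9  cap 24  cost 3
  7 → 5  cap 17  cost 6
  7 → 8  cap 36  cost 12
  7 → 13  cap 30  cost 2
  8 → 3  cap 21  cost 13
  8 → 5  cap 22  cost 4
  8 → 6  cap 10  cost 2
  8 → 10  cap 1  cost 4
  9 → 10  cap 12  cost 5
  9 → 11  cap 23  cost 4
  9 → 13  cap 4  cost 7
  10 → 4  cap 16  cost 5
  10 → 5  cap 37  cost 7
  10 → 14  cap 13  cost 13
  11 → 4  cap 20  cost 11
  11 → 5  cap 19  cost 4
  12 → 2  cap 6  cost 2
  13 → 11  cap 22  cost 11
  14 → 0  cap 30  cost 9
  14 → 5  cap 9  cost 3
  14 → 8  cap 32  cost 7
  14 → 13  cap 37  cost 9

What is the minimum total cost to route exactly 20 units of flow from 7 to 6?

shortest-cost path #1: 7→8→6 push 10 @ unit cost 14 (adds 140)
shortest-cost path #2: 7→5→3→1→6 push 5 @ unit cost 20 (adds 100)
shortest-cost path #3: 7→5→2→6 push 5 @ unit cost 23 (adds 115)
total cost = 355

Minimum cost for 20 units: 355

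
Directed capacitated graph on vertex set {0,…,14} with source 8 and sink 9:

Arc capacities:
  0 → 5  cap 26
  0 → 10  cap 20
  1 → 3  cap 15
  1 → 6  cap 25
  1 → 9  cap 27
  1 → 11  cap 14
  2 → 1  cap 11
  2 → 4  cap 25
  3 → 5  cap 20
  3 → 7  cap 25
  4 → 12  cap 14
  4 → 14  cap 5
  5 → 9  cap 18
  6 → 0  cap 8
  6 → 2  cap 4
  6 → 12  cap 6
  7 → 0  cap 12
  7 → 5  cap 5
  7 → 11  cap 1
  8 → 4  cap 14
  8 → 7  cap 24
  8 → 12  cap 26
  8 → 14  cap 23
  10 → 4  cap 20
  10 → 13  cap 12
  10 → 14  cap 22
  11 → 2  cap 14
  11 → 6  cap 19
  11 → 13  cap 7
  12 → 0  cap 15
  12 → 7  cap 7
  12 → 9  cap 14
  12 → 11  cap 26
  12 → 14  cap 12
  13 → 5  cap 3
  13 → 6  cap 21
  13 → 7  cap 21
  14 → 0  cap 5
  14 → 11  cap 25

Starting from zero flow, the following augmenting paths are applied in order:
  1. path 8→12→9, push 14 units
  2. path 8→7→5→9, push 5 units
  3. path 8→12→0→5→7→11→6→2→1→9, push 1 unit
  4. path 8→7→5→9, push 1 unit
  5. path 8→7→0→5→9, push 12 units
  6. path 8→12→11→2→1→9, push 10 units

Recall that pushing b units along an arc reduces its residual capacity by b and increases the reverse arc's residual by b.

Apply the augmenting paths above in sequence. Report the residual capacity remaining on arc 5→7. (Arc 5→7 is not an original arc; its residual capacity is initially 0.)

after path 1 (8→12→9, push 14): res(5,7)=0
after path 2 (8→7→5→9, push 5): res(5,7)=5
after path 3 (8→12→0→5→7→11→6→2→1→9, push 1): res(5,7)=4
after path 4 (8→7→5→9, push 1): res(5,7)=5
after path 5 (8→7→0→5→9, push 12): res(5,7)=5
after path 6 (8→12→11→2→1→9, push 10): res(5,7)=5

Residual capacity of (5,7): 5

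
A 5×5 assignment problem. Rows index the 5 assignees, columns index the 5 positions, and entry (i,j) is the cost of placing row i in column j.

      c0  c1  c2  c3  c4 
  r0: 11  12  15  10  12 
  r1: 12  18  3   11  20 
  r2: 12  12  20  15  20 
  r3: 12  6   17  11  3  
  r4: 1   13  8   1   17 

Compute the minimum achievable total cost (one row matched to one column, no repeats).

optimal assignment: row0→col3 (cost 10), row1→col2 (cost 3), row2→col1 (cost 12), row3→col4 (cost 3), row4→col0 (cost 1)
total = 10 + 3 + 12 + 3 + 1 = 29

Minimum assignment cost: 29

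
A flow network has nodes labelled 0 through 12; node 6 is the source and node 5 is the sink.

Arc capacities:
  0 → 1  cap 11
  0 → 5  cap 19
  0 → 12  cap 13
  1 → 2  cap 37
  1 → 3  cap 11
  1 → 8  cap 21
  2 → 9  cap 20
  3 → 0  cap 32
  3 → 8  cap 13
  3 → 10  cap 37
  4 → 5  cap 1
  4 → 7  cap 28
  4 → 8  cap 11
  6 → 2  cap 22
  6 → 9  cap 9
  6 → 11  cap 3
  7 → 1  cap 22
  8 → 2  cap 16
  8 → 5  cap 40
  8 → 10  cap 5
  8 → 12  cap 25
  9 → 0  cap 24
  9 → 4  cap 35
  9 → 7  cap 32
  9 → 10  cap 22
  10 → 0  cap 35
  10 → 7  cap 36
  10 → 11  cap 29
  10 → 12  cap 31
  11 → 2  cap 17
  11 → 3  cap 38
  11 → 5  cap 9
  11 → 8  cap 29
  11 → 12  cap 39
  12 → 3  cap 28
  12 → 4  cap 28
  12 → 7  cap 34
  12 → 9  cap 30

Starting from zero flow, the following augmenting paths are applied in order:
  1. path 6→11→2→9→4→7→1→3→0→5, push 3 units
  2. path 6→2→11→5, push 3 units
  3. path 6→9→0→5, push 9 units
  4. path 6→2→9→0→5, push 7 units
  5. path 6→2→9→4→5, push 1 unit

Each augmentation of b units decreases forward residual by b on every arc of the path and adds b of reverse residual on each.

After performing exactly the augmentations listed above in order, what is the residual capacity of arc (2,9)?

Residual capacity of (2,9): 9

after path 1 (6→11→2→9→4→7→1→3→0→5, push 3): res(2,9)=17
after path 2 (6→2→11→5, push 3): res(2,9)=17
after path 3 (6→9→0→5, push 9): res(2,9)=17
after path 4 (6→2→9→0→5, push 7): res(2,9)=10
after path 5 (6→2→9→4→5, push 1): res(2,9)=9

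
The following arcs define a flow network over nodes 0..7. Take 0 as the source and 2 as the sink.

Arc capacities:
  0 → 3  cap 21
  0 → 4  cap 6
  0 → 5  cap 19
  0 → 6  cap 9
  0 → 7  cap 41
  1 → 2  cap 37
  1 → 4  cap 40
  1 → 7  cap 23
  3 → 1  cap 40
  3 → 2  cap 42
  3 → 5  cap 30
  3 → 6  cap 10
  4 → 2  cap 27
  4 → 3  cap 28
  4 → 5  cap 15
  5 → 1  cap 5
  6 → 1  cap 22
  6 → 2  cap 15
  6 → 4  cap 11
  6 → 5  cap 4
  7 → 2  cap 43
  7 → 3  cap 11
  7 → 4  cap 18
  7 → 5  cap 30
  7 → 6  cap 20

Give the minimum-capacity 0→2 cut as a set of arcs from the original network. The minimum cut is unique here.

augment #1: 0→3→2 push 21
augment #2: 0→4→2 push 6
augment #3: 0→6→2 push 9
augment #4: 0→7→2 push 41
augment #5: 0→5→1→2 push 5
max flow = 82; residual-reachable set from 0 gives S-side
cut edges (S→T): {(0,3), (0,4), (0,6), (0,7), (5,1)} total cap 82

Min-cut arcs: {(0,3), (0,4), (0,6), (0,7), (5,1)} (total capacity 82)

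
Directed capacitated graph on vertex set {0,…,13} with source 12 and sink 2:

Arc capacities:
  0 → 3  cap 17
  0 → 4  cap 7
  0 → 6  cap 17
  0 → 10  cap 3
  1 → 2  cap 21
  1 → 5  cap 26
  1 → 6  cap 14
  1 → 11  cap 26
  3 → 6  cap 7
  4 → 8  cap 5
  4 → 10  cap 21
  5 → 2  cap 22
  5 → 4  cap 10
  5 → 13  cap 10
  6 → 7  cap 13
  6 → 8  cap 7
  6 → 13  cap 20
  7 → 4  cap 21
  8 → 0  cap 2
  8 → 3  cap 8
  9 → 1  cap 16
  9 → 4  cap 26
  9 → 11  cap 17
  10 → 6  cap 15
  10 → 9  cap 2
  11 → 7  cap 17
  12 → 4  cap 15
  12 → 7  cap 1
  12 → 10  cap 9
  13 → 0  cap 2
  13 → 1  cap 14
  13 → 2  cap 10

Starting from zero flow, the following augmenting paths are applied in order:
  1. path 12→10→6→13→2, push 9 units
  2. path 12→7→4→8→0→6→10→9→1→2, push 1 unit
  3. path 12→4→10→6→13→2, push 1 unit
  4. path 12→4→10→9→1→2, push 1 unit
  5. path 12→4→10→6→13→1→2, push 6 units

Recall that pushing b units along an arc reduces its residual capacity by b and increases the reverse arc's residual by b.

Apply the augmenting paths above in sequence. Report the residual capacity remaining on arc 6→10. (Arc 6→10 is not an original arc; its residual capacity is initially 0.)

Residual capacity of (6,10): 15

after path 1 (12→10→6→13→2, push 9): res(6,10)=9
after path 2 (12→7→4→8→0→6→10→9→1→2, push 1): res(6,10)=8
after path 3 (12→4→10→6→13→2, push 1): res(6,10)=9
after path 4 (12→4→10→9→1→2, push 1): res(6,10)=9
after path 5 (12→4→10→6→13→1→2, push 6): res(6,10)=15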